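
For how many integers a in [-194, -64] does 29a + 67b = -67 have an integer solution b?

2

gcd(67, 29) = 1.
By Bézout, 29*(-30) + 67*(13) = 1.
Particular solution: (0, -1).
General solution: a = 0 + 67t, b = -1 - 29t for integer t.
-194 ≤ 0 + 67t ≤ -64 gives t ∈ [-2, -1], which is 2 values.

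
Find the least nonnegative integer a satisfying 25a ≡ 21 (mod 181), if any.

gcd(181, 25) = 1.
1 divides 21, so solutions exist.
By Bézout, 25·(29) + 181·(-4) = 1.
So 25·(29) ≡ 1 (mod 181); multiply by 21: a ≡ 609 (mod 181).
Smallest nonnegative: a = 609 mod 181 = 66.

66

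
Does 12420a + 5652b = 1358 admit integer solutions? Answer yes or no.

no

gcd(12420, 5652) = 36.
36 does not divide 1358 (remainder 26), so no integer solutions.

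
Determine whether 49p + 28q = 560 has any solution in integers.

yes

gcd(49, 28) = 7  (49 = 1*28 + 21, 28 = 1*21 + 7, 21 = 3*7).
7 divides 560, so integer solutions exist.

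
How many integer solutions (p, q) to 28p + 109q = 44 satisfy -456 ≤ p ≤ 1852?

22

gcd(109, 28) = 1.
By Bézout, 28×(-35) + 109×(9) = 1.
Particular solution: (95, -24).
General solution: p = 95 + 109t, q = -24 - 28t for integer t.
-456 ≤ 95 + 109t ≤ 1852 gives t ∈ [-5, 16], which is 22 values.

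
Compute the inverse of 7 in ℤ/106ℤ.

91

gcd(106, 7) = 1  (106 = 15×7 + 1, 7 = 7×1).
Back-substituting, 7×(-15) + 106×(1) = 1.
So 7×-15 ≡ 1 (mod 106), and -15 mod 106 = 91.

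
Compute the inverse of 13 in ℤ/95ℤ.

22

gcd(95, 13):
  95 = 7×13 + 4
  13 = 3×4 + 1
  4 = 4×1
so gcd(95, 13) = 1.
Back-substitute for Bézout coefficients:
  1 = 13 - 3×4
  ... = 13×(22) + 95×(-3)
So 13×22 ≡ 1 (mod 95), and 22 mod 95 = 22.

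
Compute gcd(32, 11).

gcd(32, 11) = 1  (32 = 2×11 + 10, 11 = 1×10 + 1, 10 = 10×1).

1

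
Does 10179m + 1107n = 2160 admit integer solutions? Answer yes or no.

yes

gcd(10179, 1107) = 27  (10179 = 9×1107 + 216, 1107 = 5×216 + 27, 216 = 8×27).
27 divides 2160, so integer solutions exist.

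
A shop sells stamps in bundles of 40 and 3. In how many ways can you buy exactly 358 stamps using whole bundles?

Need nonnegative integers with 40j + 3k = 358.
gcd(40, 3) = 1, and 40·(1) + 3·(-13) = 1.
So (j₀, k₀) = (358, -4654); general j = 358 + 3t, k = -4654 - 40t.
j ≥ 0 ⇒ t ≥ -119; k ≥ 0 ⇒ t ≤ -117. That's 3 values of t.

3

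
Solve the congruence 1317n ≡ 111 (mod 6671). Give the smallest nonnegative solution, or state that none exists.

5501

gcd(6671, 1317) = 1.
1 divides 111, so solutions exist.
By Bézout, 1317·(-2715) + 6671·(536) = 1.
So 1317·(-2715) ≡ 1 (mod 6671); multiply by 111: n ≡ -301365 (mod 6671).
Smallest nonnegative: n = -301365 mod 6671 = 5501.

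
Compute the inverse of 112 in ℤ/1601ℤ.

gcd(1601, 112):
  1601 = 14×112 + 33
  112 = 3×33 + 13
  33 = 2×13 + 7
  13 = 1×7 + 6
  7 = 1×6 + 1
  6 = 6×1
so gcd(1601, 112) = 1.
Back-substitute for Bézout coefficients:
  1 = 7 - 1×6
  ... = 112×(-243) + 1601×(17)
So 112×-243 ≡ 1 (mod 1601), and -243 mod 1601 = 1358.

1358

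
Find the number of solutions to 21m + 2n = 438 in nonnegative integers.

11

gcd(21, 2) = 1  (21 = 10·2 + 1, 2 = 2·1).
Back-substituting, 21·(1) + 2·(-10) = 1.
Scale by 438: one solution is (438, -4380). Reduce m mod 2: (0, 219).
General: m = 0 + 2t, n = 219 - 21t.
m ≥ 0 ⇒ t ≥ 0; n ≥ 0 ⇒ t ≤ 10. So t ∈ [0, 10]: 11 solutions.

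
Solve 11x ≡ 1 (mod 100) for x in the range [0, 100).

gcd(100, 11) = 1.
By Bézout, 11×(-9) + 100×(1) = 1.
So 11×-9 ≡ 1 (mod 100), and -9 mod 100 = 91.

91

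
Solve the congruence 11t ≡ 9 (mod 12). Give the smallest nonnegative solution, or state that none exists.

gcd(12, 11) = 1.
1 divides 9, so solutions exist.
By Bézout, 11*(-1) + 12*(1) = 1.
So 11*(-1) ≡ 1 (mod 12); multiply by 9: t ≡ -9 (mod 12).
Smallest nonnegative: t = -9 mod 12 = 3.

3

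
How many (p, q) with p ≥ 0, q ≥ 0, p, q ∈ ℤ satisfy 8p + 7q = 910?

gcd(8, 7) = 1.
By Bézout, 8·(1) + 7·(-1) = 1.
One solution: (0, 130).
General: p = 0 + 7t, q = 130 - 8t.
p ≥ 0 ⇒ t ≥ 0; q ≥ 0 ⇒ t ≤ 16. So t ∈ [0, 16]: 17 solutions.

17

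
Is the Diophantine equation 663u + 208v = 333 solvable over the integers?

no

gcd(663, 208):
  663 = 3×208 + 39
  208 = 5×39 + 13
  39 = 3×13
so gcd(663, 208) = 13.
13 does not divide 333 (remainder 8), so no integer solutions.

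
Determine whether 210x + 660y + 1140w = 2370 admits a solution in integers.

gcd(660, 210) = 30  (660 = 3*210 + 30, 210 = 7*30).
gcd(30, 1140) = 30.
30 divides 2370, so integer solutions exist.

yes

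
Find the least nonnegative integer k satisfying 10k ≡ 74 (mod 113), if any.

30

gcd(113, 10) = 1  (113 = 11*10 + 3, 10 = 3*3 + 1, 3 = 3*1).
1 divides 74, so solutions exist.
Back-substituting, 10*(34) + 113*(-3) = 1.
So 10*(34) ≡ 1 (mod 113); multiply by 74: k ≡ 2516 (mod 113).
Smallest nonnegative: k = 2516 mod 113 = 30.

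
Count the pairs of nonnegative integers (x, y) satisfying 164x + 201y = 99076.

3

gcd(201, 164) = 1  (201 = 1*164 + 37, 164 = 4*37 + 16, 37 = 2*16 + 5, 16 = 3*5 + 1, 5 = 5*1).
Back-substituting, 164*(38) + 201*(-31) = 1.
Scale by 99076: one solution is (3764888, -3071356). Reduce x mod 201: (158, 364).
General: x = 158 + 201t, y = 364 - 164t.
x ≥ 0 ⇒ t ≥ 0; y ≥ 0 ⇒ t ≤ 2. So t ∈ [0, 2]: 3 solutions.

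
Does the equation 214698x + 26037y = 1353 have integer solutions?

yes

gcd(214698, 26037) = 33  (214698 = 8·26037 + 6402, 26037 = 4·6402 + 429, 6402 = 14·429 + 396, 429 = 1·396 + 33, 396 = 12·33).
33 divides 1353, so integer solutions exist.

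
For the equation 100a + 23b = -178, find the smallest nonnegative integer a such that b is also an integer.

18

gcd(100, 23) = 1  (100 = 4*23 + 8, 23 = 2*8 + 7, 8 = 1*7 + 1, 7 = 7*1).
1 divides -178, so solutions exist.
Back-substituting, 100*(3) + 23*(-13) = 1.
Scale by -178/1 = -178: (a₀, b₀) = (-534, 2314).
General solution: a = -534 + 23t, b = 2314 - 100t for integer t.
a ≥ 0: smallest is -534 mod 23 = 18 (at t = 24), with b = -86.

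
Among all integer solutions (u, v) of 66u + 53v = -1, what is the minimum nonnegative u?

4

gcd(66, 53):
  66 = 1*53 + 13
  53 = 4*13 + 1
  13 = 13*1
so gcd(66, 53) = 1.
1 divides -1, so solutions exist.
Back-substitute for Bézout coefficients:
  1 = 53 - 4*13
  ... = 66*(-4) + 53*(5)
Scale by -1/1 = -1: (u₀, v₀) = (4, -5).
General solution: u = 4 + 53t, v = -5 - 66t for integer t.
u ≥ 0: smallest is 4 mod 53 = 4 (at t = 0), with v = -5.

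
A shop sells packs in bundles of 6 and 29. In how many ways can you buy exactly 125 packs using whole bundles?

1

Need nonnegative integers with 6j + 29k = 125.
gcd(6, 29) = 1, and 6·(5) + 29·(-1) = 1.
So (j₀, k₀) = (625, -125); general j = 625 + 29t, k = -125 - 6t.
j ≥ 0 ⇒ t ≥ -21; k ≥ 0 ⇒ t ≤ -21. That's 1 value of t.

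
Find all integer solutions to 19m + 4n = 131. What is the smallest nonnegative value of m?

gcd(19, 4):
  19 = 4×4 + 3
  4 = 1×3 + 1
  3 = 3×1
so gcd(19, 4) = 1.
1 divides 131, so solutions exist.
Back-substitute for Bézout coefficients:
  1 = 4 - 1×3
  ... = 19×(-1) + 4×(5)
Scale by 131/1 = 131: (m₀, n₀) = (-131, 655).
General solution: m = -131 + 4t, n = 655 - 19t for integer t.
m ≥ 0: smallest is -131 mod 4 = 1 (at t = 33), with n = 28.

1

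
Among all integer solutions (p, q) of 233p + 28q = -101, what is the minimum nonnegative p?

23

gcd(233, 28) = 1.
1 divides -101, so solutions exist.
By Bézout, 233*(-3) + 28*(25) = 1.
Scale by -101/1 = -101: (p₀, q₀) = (303, -2525).
General solution: p = 303 + 28t, q = -2525 - 233t for integer t.
p ≥ 0: smallest is 303 mod 28 = 23 (at t = -10), with q = -195.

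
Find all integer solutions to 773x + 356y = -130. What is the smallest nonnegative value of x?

gcd(773, 356) = 1  (773 = 2·356 + 61, 356 = 5·61 + 51, 61 = 1·51 + 10, 51 = 5·10 + 1, 10 = 10·1).
1 divides -130, so solutions exist.
Back-substituting, 773·(-35) + 356·(76) = 1.
Scale by -130/1 = -130: (x₀, y₀) = (4550, -9880).
General solution: x = 4550 + 356t, y = -9880 - 773t for integer t.
x ≥ 0: smallest is 4550 mod 356 = 278 (at t = -12), with y = -604.

278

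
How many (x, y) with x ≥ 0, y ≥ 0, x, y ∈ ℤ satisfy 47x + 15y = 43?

0

gcd(47, 15):
  47 = 3·15 + 2
  15 = 7·2 + 1
  2 = 2·1
so gcd(47, 15) = 1.
Back-substitute for Bézout coefficients:
  1 = 15 - 7·2
  ... = 47·(-7) + 15·(22)
Scale by 43: one solution is (-301, 946). Reduce x mod 15: (14, -41).
General: x = 14 + 15t, y = -41 - 47t.
x ≥ 0 ⇒ t ≥ 0; y ≥ 0 ⇒ t ≤ -1. So t ∈ [0, -1]: 0 solutions.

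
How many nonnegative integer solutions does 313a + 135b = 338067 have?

8

gcd(313, 135):
  313 = 2·135 + 43
  135 = 3·43 + 6
  43 = 7·6 + 1
  6 = 6·1
so gcd(313, 135) = 1.
Back-substitute for Bézout coefficients:
  1 = 43 - 7·6
  ... = 313·(22) + 135·(-51)
Scale by 338067: one solution is (7437474, -17241417). Reduce a mod 135: (54, 2379).
General: a = 54 + 135t, b = 2379 - 313t.
a ≥ 0 ⇒ t ≥ 0; b ≥ 0 ⇒ t ≤ 7. So t ∈ [0, 7]: 8 solutions.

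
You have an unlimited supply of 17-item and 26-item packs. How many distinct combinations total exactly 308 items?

1

Need nonnegative integers with 17j + 26k = 308.
gcd(17, 26) = 1, and 17·(-3) + 26·(2) = 1.
So (j₀, k₀) = (-924, 616); general j = -924 + 26t, k = 616 - 17t.
j ≥ 0 ⇒ t ≥ 36; k ≥ 0 ⇒ t ≤ 36. That's 1 value of t.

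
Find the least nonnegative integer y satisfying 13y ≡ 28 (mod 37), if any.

gcd(37, 13) = 1.
1 divides 28, so solutions exist.
By Bézout, 13*(-17) + 37*(6) = 1.
So 13*(-17) ≡ 1 (mod 37); multiply by 28: y ≡ -476 (mod 37).
Smallest nonnegative: y = -476 mod 37 = 5.

5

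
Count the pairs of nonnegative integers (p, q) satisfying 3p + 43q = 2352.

19

gcd(43, 3):
  43 = 14·3 + 1
  3 = 3·1
so gcd(43, 3) = 1.
Back-substitute for Bézout coefficients:
  1 = 43 - 14·3
  ... = 3·(-14) + 43·(1)
Scale by 2352: one solution is (-32928, 2352). Reduce p mod 43: (10, 54).
General: p = 10 + 43t, q = 54 - 3t.
p ≥ 0 ⇒ t ≥ 0; q ≥ 0 ⇒ t ≤ 18. So t ∈ [0, 18]: 19 solutions.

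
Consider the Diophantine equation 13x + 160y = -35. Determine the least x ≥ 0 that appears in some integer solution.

gcd(160, 13) = 1  (160 = 12·13 + 4, 13 = 3·4 + 1, 4 = 4·1).
1 divides -35, so solutions exist.
Back-substituting, 13·(37) + 160·(-3) = 1.
Scale by -35/1 = -35: (x₀, y₀) = (-1295, 105).
General solution: x = -1295 + 160t, y = 105 - 13t for integer t.
x ≥ 0: smallest is -1295 mod 160 = 145 (at t = 9), with y = -12.

145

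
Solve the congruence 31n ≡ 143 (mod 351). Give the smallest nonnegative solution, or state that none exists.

gcd(351, 31):
  351 = 11·31 + 10
  31 = 3·10 + 1
  10 = 10·1
so gcd(351, 31) = 1.
1 divides 143, so solutions exist.
Back-substitute for Bézout coefficients:
  1 = 31 - 3·10
  ... = 31·(34) + 351·(-3)
So 31·(34) ≡ 1 (mod 351); multiply by 143: n ≡ 4862 (mod 351).
Smallest nonnegative: n = 4862 mod 351 = 299.

299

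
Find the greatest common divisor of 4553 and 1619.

1

gcd(4553, 1619) = 1  (4553 = 2*1619 + 1315, 1619 = 1*1315 + 304, 1315 = 4*304 + 99, 304 = 3*99 + 7, 99 = 14*7 + 1, 7 = 7*1).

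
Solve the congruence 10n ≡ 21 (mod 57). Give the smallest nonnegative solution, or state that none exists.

gcd(57, 10):
  57 = 5*10 + 7
  10 = 1*7 + 3
  7 = 2*3 + 1
  3 = 3*1
so gcd(57, 10) = 1.
1 divides 21, so solutions exist.
Back-substitute for Bézout coefficients:
  1 = 7 - 2*3
  ... = 10*(-17) + 57*(3)
So 10*(-17) ≡ 1 (mod 57); multiply by 21: n ≡ -357 (mod 57).
Smallest nonnegative: n = -357 mod 57 = 42.

42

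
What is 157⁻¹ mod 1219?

132

gcd(1219, 157) = 1.
By Bézout, 157·(132) + 1219·(-17) = 1.
So 157·132 ≡ 1 (mod 1219), and 132 mod 1219 = 132.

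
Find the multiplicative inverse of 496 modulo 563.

42

gcd(563, 496) = 1.
By Bézout, 496·(42) + 563·(-37) = 1.
So 496·42 ≡ 1 (mod 563), and 42 mod 563 = 42.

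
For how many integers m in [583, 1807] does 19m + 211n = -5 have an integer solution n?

gcd(211, 19) = 1  (211 = 11·19 + 2, 19 = 9·2 + 1, 2 = 2·1).
Back-substituting, 19·(100) + 211·(-9) = 1.
Scale by -5: particular solution (-500, 45); reduce m mod 211: (133, -12).
General solution: m = 133 + 211t, n = -12 - 19t for integer t.
583 ≤ 133 + 211t ≤ 1807 gives t ∈ [3, 7], which is 5 values.

5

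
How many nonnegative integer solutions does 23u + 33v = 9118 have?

12

gcd(33, 23) = 1.
By Bézout, 23·(-10) + 33·(7) = 1.
One solution: (32, 254).
General: u = 32 + 33t, v = 254 - 23t.
u ≥ 0 ⇒ t ≥ 0; v ≥ 0 ⇒ t ≤ 11. So t ∈ [0, 11]: 12 solutions.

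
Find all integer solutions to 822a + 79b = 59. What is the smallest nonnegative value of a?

gcd(822, 79) = 1.
1 divides 59, so solutions exist.
By Bézout, 822×(-37) + 79×(385) = 1.
Scale by 59/1 = 59: (a₀, b₀) = (-2183, 22715).
General solution: a = -2183 + 79t, b = 22715 - 822t for integer t.
a ≥ 0: smallest is -2183 mod 79 = 29 (at t = 28), with b = -301.

29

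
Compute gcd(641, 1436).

gcd(1436, 641):
  1436 = 2·641 + 154
  641 = 4·154 + 25
  154 = 6·25 + 4
  25 = 6·4 + 1
  4 = 4·1
so gcd(1436, 641) = 1.

1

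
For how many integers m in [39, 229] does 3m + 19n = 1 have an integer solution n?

gcd(19, 3):
  19 = 6·3 + 1
  3 = 3·1
so gcd(19, 3) = 1.
Back-substitute for Bézout coefficients:
  1 = 19 - 6·3
  ... = 3·(-6) + 19·(1)
Scale by 1: particular solution (-6, 1); reduce m mod 19: (13, -2).
General solution: m = 13 + 19t, n = -2 - 3t for integer t.
39 ≤ 13 + 19t ≤ 229 gives t ∈ [2, 11], which is 10 values.

10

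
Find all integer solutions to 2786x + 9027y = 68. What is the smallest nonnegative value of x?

gcd(9027, 2786) = 1  (9027 = 3·2786 + 669, 2786 = 4·669 + 110, 669 = 6·110 + 9, 110 = 12·9 + 2, 9 = 4·2 + 1, 2 = 2·1).
1 divides 68, so solutions exist.
Back-substituting, 2786·(-4021) + 9027·(1241) = 1.
Scale by 68/1 = 68: (x₀, y₀) = (-273428, 84388).
General solution: x = -273428 + 9027t, y = 84388 - 2786t for integer t.
x ≥ 0: smallest is -273428 mod 9027 = 6409 (at t = 31), with y = -1978.

6409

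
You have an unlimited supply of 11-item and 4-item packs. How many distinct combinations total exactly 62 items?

Need nonnegative integers with 11j + 4k = 62.
gcd(11, 4) = 1, and 11·(-1) + 4·(3) = 1.
So (j₀, k₀) = (-62, 186); general j = -62 + 4t, k = 186 - 11t.
j ≥ 0 ⇒ t ≥ 16; k ≥ 0 ⇒ t ≤ 16. That's 1 value of t.

1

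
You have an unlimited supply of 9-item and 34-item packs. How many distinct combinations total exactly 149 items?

Need nonnegative integers with 9j + 34k = 149.
gcd(9, 34) = 1, and 9·(-15) + 34·(4) = 1.
So (j₀, k₀) = (-2235, 596); general j = -2235 + 34t, k = 596 - 9t.
j ≥ 0 ⇒ t ≥ 66; k ≥ 0 ⇒ t ≤ 66. That's 1 value of t.

1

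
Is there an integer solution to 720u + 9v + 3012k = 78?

gcd(720, 9):
  720 = 80*9
so gcd(720, 9) = 9.
gcd(9, 3012) = 3.
3 divides 78, so integer solutions exist.

yes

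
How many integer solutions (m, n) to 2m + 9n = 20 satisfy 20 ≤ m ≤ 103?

gcd(9, 2):
  9 = 4*2 + 1
  2 = 2*1
so gcd(9, 2) = 1.
Back-substitute for Bézout coefficients:
  1 = 9 - 4*2
  ... = 2*(-4) + 9*(1)
Scale by 20: particular solution (-80, 20); reduce m mod 9: (1, 2).
General solution: m = 1 + 9t, n = 2 - 2t for integer t.
20 ≤ 1 + 9t ≤ 103 gives t ∈ [3, 11], which is 9 values.

9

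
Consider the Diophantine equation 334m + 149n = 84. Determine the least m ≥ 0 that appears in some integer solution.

gcd(334, 149) = 1  (334 = 2*149 + 36, 149 = 4*36 + 5, 36 = 7*5 + 1, 5 = 5*1).
1 divides 84, so solutions exist.
Back-substituting, 334*(29) + 149*(-65) = 1.
Scale by 84/1 = 84: (m₀, n₀) = (2436, -5460).
General solution: m = 2436 + 149t, n = -5460 - 334t for integer t.
m ≥ 0: smallest is 2436 mod 149 = 52 (at t = -16), with n = -116.

52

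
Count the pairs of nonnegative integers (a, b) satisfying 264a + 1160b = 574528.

15

gcd(1160, 264) = 8.
By Bézout, 264×(22) + 1160×(-5) = 8.
One solution: (32, 488).
General: a = 32 + 145t, b = 488 - 33t.
a ≥ 0 ⇒ t ≥ 0; b ≥ 0 ⇒ t ≤ 14. So t ∈ [0, 14]: 15 solutions.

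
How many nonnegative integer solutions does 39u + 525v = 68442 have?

10

gcd(525, 39) = 3.
By Bézout, 39·(27) + 525·(-2) = 3.
One solution: (153, 119).
General: u = 153 + 175t, v = 119 - 13t.
u ≥ 0 ⇒ t ≥ 0; v ≥ 0 ⇒ t ≤ 9. So t ∈ [0, 9]: 10 solutions.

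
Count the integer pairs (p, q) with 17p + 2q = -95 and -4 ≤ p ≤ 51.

28

gcd(17, 2) = 1.
By Bézout, 17×(1) + 2×(-8) = 1.
Particular solution: (1, -56).
General solution: p = 1 + 2t, q = -56 - 17t for integer t.
-4 ≤ 1 + 2t ≤ 51 gives t ∈ [-2, 25], which is 28 values.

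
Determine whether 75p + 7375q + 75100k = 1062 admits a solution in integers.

gcd(7375, 75) = 25  (7375 = 98*75 + 25, 75 = 3*25).
gcd(25, 75100) = 25.
25 does not divide 1062 (remainder 12), so no integer solutions.

no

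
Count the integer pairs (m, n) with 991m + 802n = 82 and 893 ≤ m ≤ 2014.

1

gcd(991, 802):
  991 = 1*802 + 189
  802 = 4*189 + 46
  189 = 4*46 + 5
  46 = 9*5 + 1
  5 = 5*1
so gcd(991, 802) = 1.
Back-substitute for Bézout coefficients:
  1 = 46 - 9*5
  ... = 991*(-157) + 802*(194)
Scale by 82: particular solution (-12874, 15908); reduce m mod 802: (760, -939).
General solution: m = 760 + 802t, n = -939 - 991t for integer t.
893 ≤ 760 + 802t ≤ 2014 gives t ∈ [1, 1], which is 1 value.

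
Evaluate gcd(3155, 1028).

gcd(3155, 1028):
  3155 = 3·1028 + 71
  1028 = 14·71 + 34
  71 = 2·34 + 3
  34 = 11·3 + 1
  3 = 3·1
so gcd(3155, 1028) = 1.

1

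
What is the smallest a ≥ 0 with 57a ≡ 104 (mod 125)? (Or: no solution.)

72

gcd(125, 57):
  125 = 2*57 + 11
  57 = 5*11 + 2
  11 = 5*2 + 1
  2 = 2*1
so gcd(125, 57) = 1.
1 divides 104, so solutions exist.
Back-substitute for Bézout coefficients:
  1 = 11 - 5*2
  ... = 57*(-57) + 125*(26)
So 57*(-57) ≡ 1 (mod 125); multiply by 104: a ≡ -5928 (mod 125).
Smallest nonnegative: a = -5928 mod 125 = 72.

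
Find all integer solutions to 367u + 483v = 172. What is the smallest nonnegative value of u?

265

gcd(483, 367) = 1  (483 = 1×367 + 116, 367 = 3×116 + 19, 116 = 6×19 + 2, 19 = 9×2 + 1, 2 = 2×1).
1 divides 172, so solutions exist.
Back-substituting, 367×(229) + 483×(-174) = 1.
Scale by 172/1 = 172: (u₀, v₀) = (39388, -29928).
General solution: u = 39388 + 483t, v = -29928 - 367t for integer t.
u ≥ 0: smallest is 39388 mod 483 = 265 (at t = -81), with v = -201.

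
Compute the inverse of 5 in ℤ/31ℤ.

25

gcd(31, 5) = 1.
By Bézout, 5·(-6) + 31·(1) = 1.
So 5·-6 ≡ 1 (mod 31), and -6 mod 31 = 25.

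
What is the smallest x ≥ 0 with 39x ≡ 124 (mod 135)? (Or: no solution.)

no solution

gcd(135, 39) = 3  (135 = 3·39 + 18, 39 = 2·18 + 3, 18 = 6·3).
3 does not divide 124, so the congruence has no solution.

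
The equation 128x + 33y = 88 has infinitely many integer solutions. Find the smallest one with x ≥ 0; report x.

gcd(128, 33) = 1.
1 divides 88, so solutions exist.
By Bézout, 128·(8) + 33·(-31) = 1.
Scale by 88/1 = 88: (x₀, y₀) = (704, -2728).
General solution: x = 704 + 33t, y = -2728 - 128t for integer t.
x ≥ 0: smallest is 704 mod 33 = 11 (at t = -21), with y = -40.

11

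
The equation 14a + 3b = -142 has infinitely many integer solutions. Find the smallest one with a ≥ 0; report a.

gcd(14, 3):
  14 = 4*3 + 2
  3 = 1*2 + 1
  2 = 2*1
so gcd(14, 3) = 1.
1 divides -142, so solutions exist.
Back-substitute for Bézout coefficients:
  1 = 3 - 1*2
  ... = 14*(-1) + 3*(5)
Scale by -142/1 = -142: (a₀, b₀) = (142, -710).
General solution: a = 142 + 3t, b = -710 - 14t for integer t.
a ≥ 0: smallest is 142 mod 3 = 1 (at t = -47), with b = -52.

1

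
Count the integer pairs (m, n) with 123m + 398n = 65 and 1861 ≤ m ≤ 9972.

gcd(398, 123) = 1.
By Bézout, 123·(-55) + 398·(17) = 1.
Particular solution: (7, -2).
General solution: m = 7 + 398t, n = -2 - 123t for integer t.
1861 ≤ 7 + 398t ≤ 9972 gives t ∈ [5, 25], which is 21 values.

21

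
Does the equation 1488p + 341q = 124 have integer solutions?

gcd(1488, 341) = 31  (1488 = 4×341 + 124, 341 = 2×124 + 93, 124 = 1×93 + 31, 93 = 3×31).
31 divides 124, so integer solutions exist.

yes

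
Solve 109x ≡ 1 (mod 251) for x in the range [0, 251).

76

gcd(251, 109) = 1.
By Bézout, 109×(76) + 251×(-33) = 1.
So 109×76 ≡ 1 (mod 251), and 76 mod 251 = 76.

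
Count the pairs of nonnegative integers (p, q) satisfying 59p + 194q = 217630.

19

gcd(194, 59) = 1  (194 = 3×59 + 17, 59 = 3×17 + 8, 17 = 2×8 + 1, 8 = 8×1).
Back-substituting, 59×(-23) + 194×(7) = 1.
Scale by 217630: one solution is (-5005490, 1523410). Reduce p mod 194: (98, 1092).
General: p = 98 + 194t, q = 1092 - 59t.
p ≥ 0 ⇒ t ≥ 0; q ≥ 0 ⇒ t ≤ 18. So t ∈ [0, 18]: 19 solutions.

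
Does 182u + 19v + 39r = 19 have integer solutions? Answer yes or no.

yes

gcd(182, 19) = 1.
gcd(1, 39) = 1.
1 divides 19, so integer solutions exist.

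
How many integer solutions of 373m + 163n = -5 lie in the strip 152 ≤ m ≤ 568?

2

gcd(373, 163) = 1.
By Bézout, 373*(-52) + 163*(119) = 1.
Particular solution: (97, -222).
General solution: m = 97 + 163t, n = -222 - 373t for integer t.
152 ≤ 97 + 163t ≤ 568 gives t ∈ [1, 2], which is 2 values.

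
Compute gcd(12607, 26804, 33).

gcd(26804, 12607) = 1.
gcd(1, 33) = 1.

1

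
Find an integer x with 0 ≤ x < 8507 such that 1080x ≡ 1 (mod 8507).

gcd(8507, 1080) = 1.
By Bézout, 1080*(-1599) + 8507*(203) = 1.
So 1080*-1599 ≡ 1 (mod 8507), and -1599 mod 8507 = 6908.

6908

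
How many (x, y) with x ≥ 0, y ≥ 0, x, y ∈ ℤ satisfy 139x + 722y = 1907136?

19

gcd(722, 139):
  722 = 5×139 + 27
  139 = 5×27 + 4
  27 = 6×4 + 3
  4 = 1×3 + 1
  3 = 3×1
so gcd(722, 139) = 1.
Back-substitute for Bézout coefficients:
  1 = 4 - 1×3
  ... = 139×(187) + 722×(-36)
Scale by 1907136: one solution is (356634432, -68656896). Reduce x mod 722: (366, 2571).
General: x = 366 + 722t, y = 2571 - 139t.
x ≥ 0 ⇒ t ≥ 0; y ≥ 0 ⇒ t ≤ 18. So t ∈ [0, 18]: 19 solutions.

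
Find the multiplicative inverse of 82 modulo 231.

31

gcd(231, 82) = 1.
By Bézout, 82*(31) + 231*(-11) = 1.
So 82*31 ≡ 1 (mod 231), and 31 mod 231 = 31.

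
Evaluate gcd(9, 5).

1

gcd(9, 5):
  9 = 1·5 + 4
  5 = 1·4 + 1
  4 = 4·1
so gcd(9, 5) = 1.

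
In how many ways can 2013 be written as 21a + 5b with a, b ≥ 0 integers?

19

gcd(21, 5) = 1.
By Bézout, 21*(1) + 5*(-4) = 1.
One solution: (3, 390).
General: a = 3 + 5t, b = 390 - 21t.
a ≥ 0 ⇒ t ≥ 0; b ≥ 0 ⇒ t ≤ 18. So t ∈ [0, 18]: 19 solutions.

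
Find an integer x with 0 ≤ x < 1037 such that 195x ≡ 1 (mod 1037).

117

gcd(1037, 195):
  1037 = 5·195 + 62
  195 = 3·62 + 9
  62 = 6·9 + 8
  9 = 1·8 + 1
  8 = 8·1
so gcd(1037, 195) = 1.
Back-substitute for Bézout coefficients:
  1 = 9 - 1·8
  ... = 195·(117) + 1037·(-22)
So 195·117 ≡ 1 (mod 1037), and 117 mod 1037 = 117.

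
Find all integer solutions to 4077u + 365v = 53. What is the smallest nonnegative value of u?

gcd(4077, 365):
  4077 = 11*365 + 62
  365 = 5*62 + 55
  62 = 1*55 + 7
  55 = 7*7 + 6
  7 = 1*6 + 1
  6 = 6*1
so gcd(4077, 365) = 1.
1 divides 53, so solutions exist.
Back-substitute for Bézout coefficients:
  1 = 7 - 1*6
  ... = 4077*(53) + 365*(-592)
Scale by 53/1 = 53: (u₀, v₀) = (2809, -31376).
General solution: u = 2809 + 365t, v = -31376 - 4077t for integer t.
u ≥ 0: smallest is 2809 mod 365 = 254 (at t = -7), with v = -2837.

254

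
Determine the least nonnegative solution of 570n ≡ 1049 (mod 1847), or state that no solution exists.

368

gcd(1847, 570):
  1847 = 3×570 + 137
  570 = 4×137 + 22
  137 = 6×22 + 5
  22 = 4×5 + 2
  5 = 2×2 + 1
  2 = 2×1
so gcd(1847, 570) = 1.
1 divides 1049, so solutions exist.
Back-substitute for Bézout coefficients:
  1 = 5 - 2×2
  ... = 570×(-755) + 1847×(233)
So 570×(-755) ≡ 1 (mod 1847); multiply by 1049: n ≡ -791995 (mod 1847).
Smallest nonnegative: n = -791995 mod 1847 = 368.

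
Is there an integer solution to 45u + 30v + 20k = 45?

yes

gcd(45, 30) = 15  (45 = 1×30 + 15, 30 = 2×15).
gcd(15, 20) = 5.
5 divides 45, so integer solutions exist.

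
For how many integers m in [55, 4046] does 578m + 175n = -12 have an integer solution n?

22

gcd(578, 175):
  578 = 3*175 + 53
  175 = 3*53 + 16
  53 = 3*16 + 5
  16 = 3*5 + 1
  5 = 5*1
so gcd(578, 175) = 1.
Back-substitute for Bézout coefficients:
  1 = 16 - 3*5
  ... = 578*(-33) + 175*(109)
Scale by -12: particular solution (396, -1308); reduce m mod 175: (46, -152).
General solution: m = 46 + 175t, n = -152 - 578t for integer t.
55 ≤ 46 + 175t ≤ 4046 gives t ∈ [1, 22], which is 22 values.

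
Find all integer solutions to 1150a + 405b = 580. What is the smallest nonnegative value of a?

gcd(1150, 405) = 5.
5 divides 580, so solutions exist.
By Bézout, 1150×(-25) + 405×(71) = 5.
Scale by 580/5 = 116: (a₀, b₀) = (-2900, 8236).
General solution: a = -2900 + 81t, b = 8236 - 230t for integer t.
a ≥ 0: smallest is -2900 mod 81 = 16 (at t = 36), with b = -44.

16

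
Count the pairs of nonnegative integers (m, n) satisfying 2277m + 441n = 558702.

5

gcd(2277, 441):
  2277 = 5·441 + 72
  441 = 6·72 + 9
  72 = 8·9
so gcd(2277, 441) = 9.
Back-substitute for Bézout coefficients:
  9 = 441 - 6·72
  ... = 2277·(-6) + 441·(31)
Scale by 62078: one solution is (-372468, 1924418). Reduce m mod 49: (30, 1112).
General: m = 30 + 49t, n = 1112 - 253t.
m ≥ 0 ⇒ t ≥ 0; n ≥ 0 ⇒ t ≤ 4. So t ∈ [0, 4]: 5 solutions.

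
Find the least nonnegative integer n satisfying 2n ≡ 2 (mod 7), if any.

gcd(7, 2) = 1  (7 = 3*2 + 1, 2 = 2*1).
1 divides 2, so solutions exist.
Back-substituting, 2*(-3) + 7*(1) = 1.
So 2*(-3) ≡ 1 (mod 7); multiply by 2: n ≡ -6 (mod 7).
Smallest nonnegative: n = -6 mod 7 = 1.

1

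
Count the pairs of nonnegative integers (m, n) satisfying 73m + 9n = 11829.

18

gcd(73, 9) = 1  (73 = 8·9 + 1, 9 = 9·1).
Back-substituting, 73·(1) + 9·(-8) = 1.
Scale by 11829: one solution is (11829, -94632). Reduce m mod 9: (3, 1290).
General: m = 3 + 9t, n = 1290 - 73t.
m ≥ 0 ⇒ t ≥ 0; n ≥ 0 ⇒ t ≤ 17. So t ∈ [0, 17]: 18 solutions.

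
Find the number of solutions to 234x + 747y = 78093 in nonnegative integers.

4

gcd(747, 234) = 9.
By Bézout, 234*(16) + 747*(-5) = 9.
One solution: (56, 87).
General: x = 56 + 83t, y = 87 - 26t.
x ≥ 0 ⇒ t ≥ 0; y ≥ 0 ⇒ t ≤ 3. So t ∈ [0, 3]: 4 solutions.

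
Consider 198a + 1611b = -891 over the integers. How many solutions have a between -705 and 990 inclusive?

10

gcd(1611, 198) = 9.
By Bézout, 198×(57) + 1611×(-7) = 9.
Particular solution: (85, -11).
General solution: a = 85 + 179t, b = -11 - 22t for integer t.
-705 ≤ 85 + 179t ≤ 990 gives t ∈ [-4, 5], which is 10 values.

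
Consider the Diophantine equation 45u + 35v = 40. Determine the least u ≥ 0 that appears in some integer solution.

4

gcd(45, 35):
  45 = 1×35 + 10
  35 = 3×10 + 5
  10 = 2×5
so gcd(45, 35) = 5.
5 divides 40, so solutions exist.
Back-substitute for Bézout coefficients:
  5 = 35 - 3×10
  ... = 45×(-3) + 35×(4)
Scale by 40/5 = 8: (u₀, v₀) = (-24, 32).
General solution: u = -24 + 7t, v = 32 - 9t for integer t.
u ≥ 0: smallest is -24 mod 7 = 4 (at t = 4), with v = -4.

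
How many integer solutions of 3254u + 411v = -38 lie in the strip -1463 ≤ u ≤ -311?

2

gcd(3254, 411):
  3254 = 7*411 + 377
  411 = 1*377 + 34
  377 = 11*34 + 3
  34 = 11*3 + 1
  3 = 3*1
so gcd(3254, 411) = 1.
Back-substitute for Bézout coefficients:
  1 = 34 - 11*3
  ... = 3254*(-133) + 411*(1053)
Scale by -38: particular solution (5054, -40014); reduce u mod 411: (122, -966).
General solution: u = 122 + 411t, v = -966 - 3254t for integer t.
-1463 ≤ 122 + 411t ≤ -311 gives t ∈ [-3, -2], which is 2 values.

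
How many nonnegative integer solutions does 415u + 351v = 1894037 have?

13

gcd(415, 351):
  415 = 1×351 + 64
  351 = 5×64 + 31
  64 = 2×31 + 2
  31 = 15×2 + 1
  2 = 2×1
so gcd(415, 351) = 1.
Back-substitute for Bézout coefficients:
  1 = 31 - 15×2
  ... = 415×(-170) + 351×(201)
Scale by 1894037: one solution is (-321986290, 380701437). Reduce u mod 351: (50, 5337).
General: u = 50 + 351t, v = 5337 - 415t.
u ≥ 0 ⇒ t ≥ 0; v ≥ 0 ⇒ t ≤ 12. So t ∈ [0, 12]: 13 solutions.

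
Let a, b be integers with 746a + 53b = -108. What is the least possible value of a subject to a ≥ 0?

gcd(746, 53):
  746 = 14·53 + 4
  53 = 13·4 + 1
  4 = 4·1
so gcd(746, 53) = 1.
1 divides -108, so solutions exist.
Back-substitute for Bézout coefficients:
  1 = 53 - 13·4
  ... = 746·(-13) + 53·(183)
Scale by -108/1 = -108: (a₀, b₀) = (1404, -19764).
General solution: a = 1404 + 53t, b = -19764 - 746t for integer t.
a ≥ 0: smallest is 1404 mod 53 = 26 (at t = -26), with b = -368.

26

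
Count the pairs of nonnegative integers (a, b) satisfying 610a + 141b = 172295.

gcd(610, 141):
  610 = 4*141 + 46
  141 = 3*46 + 3
  46 = 15*3 + 1
  3 = 3*1
so gcd(610, 141) = 1.
Back-substitute for Bézout coefficients:
  1 = 46 - 15*3
  ... = 610*(46) + 141*(-199)
Scale by 172295: one solution is (7925570, -34286705). Reduce a mod 141: (101, 785).
General: a = 101 + 141t, b = 785 - 610t.
a ≥ 0 ⇒ t ≥ 0; b ≥ 0 ⇒ t ≤ 1. So t ∈ [0, 1]: 2 solutions.

2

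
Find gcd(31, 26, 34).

gcd(31, 26) = 1  (31 = 1·26 + 5, 26 = 5·5 + 1, 5 = 5·1).
gcd(1, 34) = 1.

1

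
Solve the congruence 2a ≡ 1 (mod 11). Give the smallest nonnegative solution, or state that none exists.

6

gcd(11, 2):
  11 = 5·2 + 1
  2 = 2·1
so gcd(11, 2) = 1.
1 divides 1, so solutions exist.
Back-substitute for Bézout coefficients:
  1 = 11 - 5·2
  ... = 2·(-5) + 11·(1)
So 2·(-5) ≡ 1 (mod 11); multiply by 1: a ≡ -5 (mod 11).
Smallest nonnegative: a = -5 mod 11 = 6.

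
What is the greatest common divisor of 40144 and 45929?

gcd(45929, 40144):
  45929 = 1·40144 + 5785
  40144 = 6·5785 + 5434
  5785 = 1·5434 + 351
  5434 = 15·351 + 169
  351 = 2·169 + 13
  169 = 13·13
so gcd(45929, 40144) = 13.

13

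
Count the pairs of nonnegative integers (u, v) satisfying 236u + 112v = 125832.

19

gcd(236, 112) = 4  (236 = 2·112 + 12, 112 = 9·12 + 4, 12 = 3·4).
Back-substituting, 236·(-9) + 112·(19) = 4.
Scale by 31458: one solution is (-283122, 597702). Reduce u mod 28: (14, 1094).
General: u = 14 + 28t, v = 1094 - 59t.
u ≥ 0 ⇒ t ≥ 0; v ≥ 0 ⇒ t ≤ 18. So t ∈ [0, 18]: 19 solutions.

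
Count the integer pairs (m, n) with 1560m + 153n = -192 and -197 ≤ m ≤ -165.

gcd(1560, 153):
  1560 = 10·153 + 30
  153 = 5·30 + 3
  30 = 10·3
so gcd(1560, 153) = 3.
Back-substitute for Bézout coefficients:
  3 = 153 - 5·30
  ... = 1560·(-5) + 153·(51)
Scale by -64: particular solution (320, -3264); reduce m mod 51: (14, -144).
General solution: m = 14 + 51t, n = -144 - 520t for integer t.
-197 ≤ 14 + 51t ≤ -165 gives t ∈ [-4, -4], which is 1 value.

1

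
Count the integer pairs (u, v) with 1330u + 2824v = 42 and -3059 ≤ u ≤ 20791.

gcd(2824, 1330) = 2  (2824 = 2·1330 + 164, 1330 = 8·164 + 18, 164 = 9·18 + 2, 18 = 9·2).
Back-substituting, 1330·(-155) + 2824·(73) = 2.
Scale by 21: particular solution (-3255, 1533); reduce u mod 1412: (981, -462).
General solution: u = 981 + 1412t, v = -462 - 665t for integer t.
-3059 ≤ 981 + 1412t ≤ 20791 gives t ∈ [-2, 14], which is 17 values.

17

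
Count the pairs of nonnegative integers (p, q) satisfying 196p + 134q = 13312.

1

gcd(196, 134) = 2  (196 = 1·134 + 62, 134 = 2·62 + 10, 62 = 6·10 + 2, 10 = 5·2).
Back-substituting, 196·(13) + 134·(-19) = 2.
Scale by 6656: one solution is (86528, -126464). Reduce p mod 67: (31, 54).
General: p = 31 + 67t, q = 54 - 98t.
p ≥ 0 ⇒ t ≥ 0; q ≥ 0 ⇒ t ≤ 0. So t ∈ [0, 0]: 1 solution.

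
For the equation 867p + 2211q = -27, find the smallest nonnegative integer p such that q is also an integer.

gcd(2211, 867) = 3.
3 divides -27, so solutions exist.
By Bézout, 867×(-51) + 2211×(20) = 3.
Scale by -27/3 = -9: (p₀, q₀) = (459, -180).
General solution: p = 459 + 737t, q = -180 - 289t for integer t.
p ≥ 0: smallest is 459 mod 737 = 459 (at t = 0), with q = -180.

459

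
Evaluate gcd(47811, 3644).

1

gcd(47811, 3644):
  47811 = 13·3644 + 439
  3644 = 8·439 + 132
  439 = 3·132 + 43
  132 = 3·43 + 3
  43 = 14·3 + 1
  3 = 3·1
so gcd(47811, 3644) = 1.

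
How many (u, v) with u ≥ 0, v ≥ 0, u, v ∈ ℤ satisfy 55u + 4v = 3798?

17

gcd(55, 4) = 1  (55 = 13·4 + 3, 4 = 1·3 + 1, 3 = 3·1).
Back-substituting, 55·(-1) + 4·(14) = 1.
Scale by 3798: one solution is (-3798, 53172). Reduce u mod 4: (2, 922).
General: u = 2 + 4t, v = 922 - 55t.
u ≥ 0 ⇒ t ≥ 0; v ≥ 0 ⇒ t ≤ 16. So t ∈ [0, 16]: 17 solutions.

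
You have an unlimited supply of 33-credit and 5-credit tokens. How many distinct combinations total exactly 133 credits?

1

Need nonnegative integers with 33j + 5k = 133.
gcd(33, 5) = 1, and 33·(2) + 5·(-13) = 1.
So (j₀, k₀) = (266, -1729); general j = 266 + 5t, k = -1729 - 33t.
j ≥ 0 ⇒ t ≥ -53; k ≥ 0 ⇒ t ≤ -53. That's 1 value of t.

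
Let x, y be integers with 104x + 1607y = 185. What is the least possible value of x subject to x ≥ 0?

1377

gcd(1607, 104) = 1  (1607 = 15×104 + 47, 104 = 2×47 + 10, 47 = 4×10 + 7, 10 = 1×7 + 3, 7 = 2×3 + 1, 3 = 3×1).
1 divides 185, so solutions exist.
Back-substituting, 104×(-479) + 1607×(31) = 1.
Scale by 185/1 = 185: (x₀, y₀) = (-88615, 5735).
General solution: x = -88615 + 1607t, y = 5735 - 104t for integer t.
x ≥ 0: smallest is -88615 mod 1607 = 1377 (at t = 56), with y = -89.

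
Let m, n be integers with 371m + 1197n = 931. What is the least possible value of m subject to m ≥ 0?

gcd(1197, 371) = 7.
7 divides 931, so solutions exist.
By Bézout, 371·(71) + 1197·(-22) = 7.
Scale by 931/7 = 133: (m₀, n₀) = (9443, -2926).
General solution: m = 9443 + 171t, n = -2926 - 53t for integer t.
m ≥ 0: smallest is 9443 mod 171 = 38 (at t = -55), with n = -11.

38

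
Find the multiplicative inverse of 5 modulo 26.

21

gcd(26, 5):
  26 = 5×5 + 1
  5 = 5×1
so gcd(26, 5) = 1.
Back-substitute for Bézout coefficients:
  1 = 26 - 5×5
  ... = 5×(-5) + 26×(1)
So 5×-5 ≡ 1 (mod 26), and -5 mod 26 = 21.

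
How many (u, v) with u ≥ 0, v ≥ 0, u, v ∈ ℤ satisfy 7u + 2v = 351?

25

gcd(7, 2) = 1  (7 = 3×2 + 1, 2 = 2×1).
Back-substituting, 7×(1) + 2×(-3) = 1.
Scale by 351: one solution is (351, -1053). Reduce u mod 2: (1, 172).
General: u = 1 + 2t, v = 172 - 7t.
u ≥ 0 ⇒ t ≥ 0; v ≥ 0 ⇒ t ≤ 24. So t ∈ [0, 24]: 25 solutions.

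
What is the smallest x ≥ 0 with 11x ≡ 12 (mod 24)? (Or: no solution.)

12

gcd(24, 11):
  24 = 2·11 + 2
  11 = 5·2 + 1
  2 = 2·1
so gcd(24, 11) = 1.
1 divides 12, so solutions exist.
Back-substitute for Bézout coefficients:
  1 = 11 - 5·2
  ... = 11·(11) + 24·(-5)
So 11·(11) ≡ 1 (mod 24); multiply by 12: x ≡ 132 (mod 24).
Smallest nonnegative: x = 132 mod 24 = 12.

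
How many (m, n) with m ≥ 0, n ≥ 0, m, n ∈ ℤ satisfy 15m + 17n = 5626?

gcd(17, 15) = 1  (17 = 1×15 + 2, 15 = 7×2 + 1, 2 = 2×1).
Back-substituting, 15×(8) + 17×(-7) = 1.
Scale by 5626: one solution is (45008, -39382). Reduce m mod 17: (9, 323).
General: m = 9 + 17t, n = 323 - 15t.
m ≥ 0 ⇒ t ≥ 0; n ≥ 0 ⇒ t ≤ 21. So t ∈ [0, 21]: 22 solutions.

22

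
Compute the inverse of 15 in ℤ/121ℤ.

gcd(121, 15):
  121 = 8·15 + 1
  15 = 15·1
so gcd(121, 15) = 1.
Back-substitute for Bézout coefficients:
  1 = 121 - 8·15
  ... = 15·(-8) + 121·(1)
So 15·-8 ≡ 1 (mod 121), and -8 mod 121 = 113.

113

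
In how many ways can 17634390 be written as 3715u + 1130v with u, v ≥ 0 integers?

gcd(3715, 1130) = 5.
By Bézout, 3715*(-73) + 1130*(240) = 5.
One solution: (44, 15461).
General: u = 44 + 226t, v = 15461 - 743t.
u ≥ 0 ⇒ t ≥ 0; v ≥ 0 ⇒ t ≤ 20. So t ∈ [0, 20]: 21 solutions.

21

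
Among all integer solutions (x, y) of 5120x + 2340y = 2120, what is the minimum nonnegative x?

58

gcd(5120, 2340) = 20.
20 divides 2120, so solutions exist.
By Bézout, 5120*(16) + 2340*(-35) = 20.
Scale by 2120/20 = 106: (x₀, y₀) = (1696, -3710).
General solution: x = 1696 + 117t, y = -3710 - 256t for integer t.
x ≥ 0: smallest is 1696 mod 117 = 58 (at t = -14), with y = -126.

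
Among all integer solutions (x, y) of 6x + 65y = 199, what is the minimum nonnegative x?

44

gcd(65, 6):
  65 = 10*6 + 5
  6 = 1*5 + 1
  5 = 5*1
so gcd(65, 6) = 1.
1 divides 199, so solutions exist.
Back-substitute for Bézout coefficients:
  1 = 6 - 1*5
  ... = 6*(11) + 65*(-1)
Scale by 199/1 = 199: (x₀, y₀) = (2189, -199).
General solution: x = 2189 + 65t, y = -199 - 6t for integer t.
x ≥ 0: smallest is 2189 mod 65 = 44 (at t = -33), with y = -1.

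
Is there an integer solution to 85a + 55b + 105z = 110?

yes

gcd(85, 55) = 5  (85 = 1×55 + 30, 55 = 1×30 + 25, 30 = 1×25 + 5, 25 = 5×5).
gcd(5, 105) = 5.
5 divides 110, so integer solutions exist.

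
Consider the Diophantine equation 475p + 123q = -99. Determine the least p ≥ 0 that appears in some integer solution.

gcd(475, 123):
  475 = 3*123 + 106
  123 = 1*106 + 17
  106 = 6*17 + 4
  17 = 4*4 + 1
  4 = 4*1
so gcd(475, 123) = 1.
1 divides -99, so solutions exist.
Back-substitute for Bézout coefficients:
  1 = 17 - 4*4
  ... = 475*(-29) + 123*(112)
Scale by -99/1 = -99: (p₀, q₀) = (2871, -11088).
General solution: p = 2871 + 123t, q = -11088 - 475t for integer t.
p ≥ 0: smallest is 2871 mod 123 = 42 (at t = -23), with q = -163.

42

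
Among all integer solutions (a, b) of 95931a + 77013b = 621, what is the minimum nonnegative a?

8268

gcd(95931, 77013):
  95931 = 1×77013 + 18918
  77013 = 4×18918 + 1341
  18918 = 14×1341 + 144
  1341 = 9×144 + 45
  144 = 3×45 + 9
  45 = 5×9
so gcd(95931, 77013) = 9.
9 divides 621, so solutions exist.
Back-substitute for Bézout coefficients:
  9 = 144 - 3×45
  ... = 95931×(1608) + 77013×(-2003)
Scale by 621/9 = 69: (a₀, b₀) = (110952, -138207).
General solution: a = 110952 + 8557t, b = -138207 - 10659t for integer t.
a ≥ 0: smallest is 110952 mod 8557 = 8268 (at t = -12), with b = -10299.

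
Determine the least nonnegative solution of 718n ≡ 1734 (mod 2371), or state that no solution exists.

1462

gcd(2371, 718) = 1  (2371 = 3*718 + 217, 718 = 3*217 + 67, 217 = 3*67 + 16, 67 = 4*16 + 3, 16 = 5*3 + 1, 3 = 3*1).
1 divides 1734, so solutions exist.
Back-substituting, 718*(-743) + 2371*(225) = 1.
So 718*(-743) ≡ 1 (mod 2371); multiply by 1734: n ≡ -1288362 (mod 2371).
Smallest nonnegative: n = -1288362 mod 2371 = 1462.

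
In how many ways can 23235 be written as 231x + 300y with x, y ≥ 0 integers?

1

gcd(300, 231) = 3.
By Bézout, 231·(13) + 300·(-10) = 3.
One solution: (85, 12).
General: x = 85 + 100t, y = 12 - 77t.
x ≥ 0 ⇒ t ≥ 0; y ≥ 0 ⇒ t ≤ 0. So t ∈ [0, 0]: 1 solution.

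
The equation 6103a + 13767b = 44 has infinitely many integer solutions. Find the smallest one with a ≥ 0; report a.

gcd(13767, 6103):
  13767 = 2*6103 + 1561
  6103 = 3*1561 + 1420
  1561 = 1*1420 + 141
  1420 = 10*141 + 10
  141 = 14*10 + 1
  10 = 10*1
so gcd(13767, 6103) = 1.
1 divides 44, so solutions exist.
Back-substitute for Bézout coefficients:
  1 = 141 - 14*10
  ... = 6103*(-1367) + 13767*(606)
Scale by 44/1 = 44: (a₀, b₀) = (-60148, 26664).
General solution: a = -60148 + 13767t, b = 26664 - 6103t for integer t.
a ≥ 0: smallest is -60148 mod 13767 = 8687 (at t = 5), with b = -3851.

8687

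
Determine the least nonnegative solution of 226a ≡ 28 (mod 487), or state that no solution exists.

388

gcd(487, 226) = 1  (487 = 2·226 + 35, 226 = 6·35 + 16, 35 = 2·16 + 3, 16 = 5·3 + 1, 3 = 3·1).
1 divides 28, so solutions exist.
Back-substituting, 226·(153) + 487·(-71) = 1.
So 226·(153) ≡ 1 (mod 487); multiply by 28: a ≡ 4284 (mod 487).
Smallest nonnegative: a = 4284 mod 487 = 388.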